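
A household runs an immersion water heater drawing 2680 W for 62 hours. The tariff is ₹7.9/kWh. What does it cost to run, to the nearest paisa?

₹1312.66

Energy = 2.68 kW × 62 h = 166.16 kWh
Cost = 166.16 kWh × ₹7.9/kWh = ₹1312.66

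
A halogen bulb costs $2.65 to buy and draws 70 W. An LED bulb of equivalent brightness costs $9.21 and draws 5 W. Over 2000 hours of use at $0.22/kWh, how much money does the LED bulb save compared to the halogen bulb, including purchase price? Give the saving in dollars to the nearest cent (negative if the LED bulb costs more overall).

$22.04

halogen bulb: $2.65 + (70/1000) kW × 2000 h × $0.22 = $2.65 + $30.8 = $33.45
LED bulb: $9.21 + (5/1000) kW × 2000 h × $0.22 = $9.21 + $2.2 = $11.41
Saving = $33.45 − $11.41 = $22.04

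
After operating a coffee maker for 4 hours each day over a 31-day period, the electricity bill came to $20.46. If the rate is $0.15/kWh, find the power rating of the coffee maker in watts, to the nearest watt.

1100 W

Energy = $20.46 ÷ $0.15/kWh = 136.4 kWh
Runtime = 4 h/day × 31 days = 124 h
Power = 136.4 kWh ÷ 124 h = 1.1 kW = 1100 W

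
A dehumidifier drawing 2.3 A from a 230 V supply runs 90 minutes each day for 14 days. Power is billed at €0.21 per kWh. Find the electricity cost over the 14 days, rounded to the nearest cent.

Power = 2.3 A × 230 V = 529 W = 0.529 kW
Runtime = 90 min × 14 = 1260 min = 21 h
Energy = 0.529 kW × 21 h = 11.109 kWh
Cost = 11.109 kWh × €0.21/kWh = €2.33

€2.33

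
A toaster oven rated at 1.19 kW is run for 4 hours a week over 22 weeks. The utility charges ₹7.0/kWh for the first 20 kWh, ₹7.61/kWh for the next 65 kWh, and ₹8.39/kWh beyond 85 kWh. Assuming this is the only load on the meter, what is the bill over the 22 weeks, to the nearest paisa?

₹800.10

Runtime = 4 h/week × 22 weeks = 88 h
Energy = 1.19 kW × 88 h = 104.72 kWh
Tier 1 (0–20 kWh): 20 × ₹7.0 = ₹140
Tier 2 (20–85 kWh): 65 × ₹7.61 = ₹494.65
Above 85 kWh: 19.72 × ₹8.39 = ₹165.4508
Bill = ₹800.10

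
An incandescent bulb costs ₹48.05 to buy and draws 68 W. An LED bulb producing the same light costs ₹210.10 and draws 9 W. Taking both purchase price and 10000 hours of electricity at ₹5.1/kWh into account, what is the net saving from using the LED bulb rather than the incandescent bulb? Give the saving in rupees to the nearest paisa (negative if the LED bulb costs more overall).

incandescent bulb: ₹48.05 + (68/1000) kW × 10000 h × ₹5.1 = ₹48.05 + ₹3468 = ₹3516.05
LED bulb: ₹210.10 + (9/1000) kW × 10000 h × ₹5.1 = ₹210.10 + ₹459 = ₹669.1
Saving = ₹3516.05 − ₹669.1 = ₹2846.95

₹2846.95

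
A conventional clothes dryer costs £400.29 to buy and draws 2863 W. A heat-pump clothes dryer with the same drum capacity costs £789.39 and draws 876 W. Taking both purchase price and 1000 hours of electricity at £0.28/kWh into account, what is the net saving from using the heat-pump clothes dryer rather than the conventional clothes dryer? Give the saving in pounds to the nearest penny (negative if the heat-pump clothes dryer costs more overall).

£167.26

conventional clothes dryer: £400.29 + (2863/1000) kW × 1000 h × £0.28 = £400.29 + £801.64 = £1201.93
heat-pump clothes dryer: £789.39 + (876/1000) kW × 1000 h × £0.28 = £789.39 + £245.28 = £1034.67
Saving = £1201.93 − £1034.67 = £167.26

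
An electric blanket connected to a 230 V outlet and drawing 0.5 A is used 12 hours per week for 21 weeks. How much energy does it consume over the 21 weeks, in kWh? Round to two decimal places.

Power = 0.5 A × 230 V = 115 W = 0.115 kW
Runtime = 12 h/week × 21 weeks = 252 h
Energy = 0.115 kW × 252 h = 28.98 kWh

28.98 kWh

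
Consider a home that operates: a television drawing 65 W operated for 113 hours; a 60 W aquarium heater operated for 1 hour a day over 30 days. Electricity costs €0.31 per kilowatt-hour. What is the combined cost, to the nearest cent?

television: 0.065 kW × 113 h = 7.345 kWh
aquarium heater: Runtime = 1 h/day × 30 days = 30 h
aquarium heater: 0.06 kW × 30 h = 1.8 kWh
Total energy = 9.145 kWh
Cost = 9.145 × €0.31 = €2.83

€2.83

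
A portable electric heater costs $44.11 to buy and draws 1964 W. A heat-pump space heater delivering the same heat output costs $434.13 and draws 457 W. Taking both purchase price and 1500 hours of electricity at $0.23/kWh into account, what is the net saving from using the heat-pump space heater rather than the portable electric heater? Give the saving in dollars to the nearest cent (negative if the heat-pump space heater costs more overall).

portable electric heater: $44.11 + (1964/1000) kW × 1500 h × $0.23 = $44.11 + $677.58 = $721.69
heat-pump space heater: $434.13 + (457/1000) kW × 1500 h × $0.23 = $434.13 + $157.665 = $591.795
Saving = $721.69 − $591.795 = $129.895 → $129.90

$129.90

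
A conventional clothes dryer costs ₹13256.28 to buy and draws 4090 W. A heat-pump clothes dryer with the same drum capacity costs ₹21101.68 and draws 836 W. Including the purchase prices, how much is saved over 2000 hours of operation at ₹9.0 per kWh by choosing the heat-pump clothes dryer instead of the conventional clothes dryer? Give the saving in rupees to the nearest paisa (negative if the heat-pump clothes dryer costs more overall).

conventional clothes dryer: ₹13256.28 + (4090/1000) kW × 2000 h × ₹9.0 = ₹13256.28 + ₹73620 = ₹86876.28
heat-pump clothes dryer: ₹21101.68 + (836/1000) kW × 2000 h × ₹9.0 = ₹21101.68 + ₹15048 = ₹36149.68
Saving = ₹86876.28 − ₹36149.68 = ₹50726.6

₹50726.60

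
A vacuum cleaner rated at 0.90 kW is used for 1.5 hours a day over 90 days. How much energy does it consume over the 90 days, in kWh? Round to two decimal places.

121.50 kWh

Runtime = 1.5 h/day × 90 days = 135 h
Energy = 0.9 kW × 135 h = 121.5 kWh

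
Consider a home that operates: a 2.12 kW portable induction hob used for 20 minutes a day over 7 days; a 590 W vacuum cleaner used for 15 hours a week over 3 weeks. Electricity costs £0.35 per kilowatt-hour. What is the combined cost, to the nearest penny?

£11.02

portable induction hob: Runtime = 20 min × 7 = 140 min = 2.333333… h
portable induction hob: 2.12 kW × 2.333333… h = 4.946666… kWh
vacuum cleaner: Runtime = 15 h/week × 3 weeks = 45 h
vacuum cleaner: 0.59 kW × 45 h = 26.55 kWh
Total energy = 31.496666… kWh
Cost = 31.496666… × £0.35 = £11.02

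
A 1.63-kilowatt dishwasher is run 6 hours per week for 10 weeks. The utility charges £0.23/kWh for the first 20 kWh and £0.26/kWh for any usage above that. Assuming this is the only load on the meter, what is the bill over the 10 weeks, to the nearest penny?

Runtime = 6 h/week × 10 weeks = 60 h
Energy = 1.63 kW × 60 h = 97.8 kWh
Tier 1 (0–20 kWh): 20 × £0.23 = £4.6
Above 20 kWh: 77.8 × £0.26 = £20.228
Bill = £24.83

£24.83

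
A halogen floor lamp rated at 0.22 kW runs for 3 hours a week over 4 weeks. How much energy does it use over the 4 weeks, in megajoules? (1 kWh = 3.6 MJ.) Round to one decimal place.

Runtime = 3 h/week × 4 weeks = 12 h
Energy = 0.22 kW × 12 h = 2.64 kWh
= 2.64 × 3.6 MJ = 9.5 MJ

9.5 MJ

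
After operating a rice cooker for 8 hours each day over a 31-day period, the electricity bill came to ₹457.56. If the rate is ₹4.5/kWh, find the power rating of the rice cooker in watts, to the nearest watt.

Energy = ₹457.56 ÷ ₹4.5/kWh = 101.68 kWh
Runtime = 8 h/day × 31 days = 248 h
Power = 101.68 kWh ÷ 248 h = 0.41 kW = 410 W

410 W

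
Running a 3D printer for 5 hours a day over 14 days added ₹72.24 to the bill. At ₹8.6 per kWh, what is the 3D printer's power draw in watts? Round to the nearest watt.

120 W

Energy = ₹72.24 ÷ ₹8.6/kWh = 8.4 kWh
Runtime = 5 h/day × 14 days = 70 h
Power = 8.4 kWh ÷ 70 h = 0.12 kW = 120 W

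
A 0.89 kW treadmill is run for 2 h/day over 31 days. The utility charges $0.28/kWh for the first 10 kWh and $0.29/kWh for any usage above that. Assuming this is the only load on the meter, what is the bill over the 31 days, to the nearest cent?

$15.90

Runtime = 2 h/day × 31 days = 62 h
Energy = 0.89 kW × 62 h = 55.18 kWh
Tier 1 (0–10 kWh): 10 × $0.28 = $2.8
Above 10 kWh: 45.18 × $0.29 = $13.1022
Bill = $15.90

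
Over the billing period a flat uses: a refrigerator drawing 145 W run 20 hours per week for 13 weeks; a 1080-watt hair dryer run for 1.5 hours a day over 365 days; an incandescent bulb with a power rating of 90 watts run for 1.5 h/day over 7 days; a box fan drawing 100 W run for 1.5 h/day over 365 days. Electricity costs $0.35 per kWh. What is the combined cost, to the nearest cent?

refrigerator: Runtime = 20 h/week × 13 weeks = 260 h
refrigerator: 0.145 kW × 260 h = 37.7 kWh
hair dryer: Runtime = 1.5 h/day × 365 days = 547.5 h
hair dryer: 1.08 kW × 547.5 h = 591.3 kWh
incandescent bulb: Runtime = 1.5 h/day × 7 days = 10.5 h
incandescent bulb: 0.09 kW × 10.5 h = 0.945 kWh
box fan: Runtime = 1.5 h/day × 365 days = 547.5 h
box fan: 0.1 kW × 547.5 h = 54.75 kWh
Total energy = 684.695 kWh
Cost = 684.695 × $0.35 = $239.64

$239.64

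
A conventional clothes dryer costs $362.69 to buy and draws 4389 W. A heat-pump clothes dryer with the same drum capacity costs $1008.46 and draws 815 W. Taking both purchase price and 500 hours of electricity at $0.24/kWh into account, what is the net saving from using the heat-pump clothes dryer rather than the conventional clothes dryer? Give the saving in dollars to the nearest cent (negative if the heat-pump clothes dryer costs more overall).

-$216.89

conventional clothes dryer: $362.69 + (4389/1000) kW × 500 h × $0.24 = $362.69 + $526.68 = $889.37
heat-pump clothes dryer: $1008.46 + (815/1000) kW × 500 h × $0.24 = $1008.46 + $97.8 = $1106.26
Saving = $889.37 − $1106.26 = −$216.89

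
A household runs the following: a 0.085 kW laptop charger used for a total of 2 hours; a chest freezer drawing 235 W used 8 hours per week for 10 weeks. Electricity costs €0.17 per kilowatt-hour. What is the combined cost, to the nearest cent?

laptop charger: 0.085 kW × 2 h = 0.17 kWh
chest freezer: Runtime = 8 h/week × 10 weeks = 80 h
chest freezer: 0.235 kW × 80 h = 18.8 kWh
Total energy = 18.97 kWh
Cost = 18.97 × €0.17 = €3.22

€3.22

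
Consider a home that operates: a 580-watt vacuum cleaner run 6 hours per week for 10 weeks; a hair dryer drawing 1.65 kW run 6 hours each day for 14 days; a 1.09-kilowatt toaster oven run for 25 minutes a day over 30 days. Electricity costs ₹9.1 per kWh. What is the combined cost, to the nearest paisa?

vacuum cleaner: Runtime = 6 h/week × 10 weeks = 60 h
vacuum cleaner: 0.58 kW × 60 h = 34.8 kWh
hair dryer: Runtime = 6 h/day × 14 days = 84 h
hair dryer: 1.65 kW × 84 h = 138.6 kWh
toaster oven: Runtime = 25 min × 30 = 750 min = 12.5 h
toaster oven: 1.09 kW × 12.5 h = 13.625 kWh
Total energy = 187.025 kWh
Cost = 187.025 × ₹9.1 = ₹1701.93

₹1701.93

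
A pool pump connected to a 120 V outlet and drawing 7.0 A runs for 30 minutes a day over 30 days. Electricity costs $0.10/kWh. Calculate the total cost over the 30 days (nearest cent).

Power = 7.0 A × 120 V = 840 W = 0.84 kW
Runtime = 30 min × 30 = 900 min = 15 h
Energy = 0.84 kW × 15 h = 12.6 kWh
Cost = 12.6 kWh × $0.10/kWh = $1.26

$1.26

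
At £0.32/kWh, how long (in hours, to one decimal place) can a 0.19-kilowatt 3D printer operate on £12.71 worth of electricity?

209.0 h

Energy available = £12.71 ÷ £0.32/kWh = 39.7188 kWh
Hours = 39.7188 kWh ÷ 0.19 kW = 209.0 h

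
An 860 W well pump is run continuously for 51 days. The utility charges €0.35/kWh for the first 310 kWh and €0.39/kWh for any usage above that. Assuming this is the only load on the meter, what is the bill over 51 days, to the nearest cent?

Runtime = 24 h × 51 = 1224 h
Energy = 0.86 kW × 1224 h = 1052.64 kWh
Tier 1 (0–310 kWh): 310 × €0.35 = €108.5
Above 310 kWh: 742.64 × €0.39 = €289.6296
Bill = €398.13

€398.13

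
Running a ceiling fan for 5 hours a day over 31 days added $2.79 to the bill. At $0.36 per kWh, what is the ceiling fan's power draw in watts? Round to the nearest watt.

50 W

Energy = $2.79 ÷ $0.36/kWh = 7.75 kWh
Runtime = 5 h/day × 31 days = 155 h
Power = 7.75 kWh ÷ 155 h = 0.05 kW = 50 W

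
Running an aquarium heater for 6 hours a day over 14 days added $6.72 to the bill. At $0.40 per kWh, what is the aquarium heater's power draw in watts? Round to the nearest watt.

Energy = $6.72 ÷ $0.40/kWh = 16.8 kWh
Runtime = 6 h/day × 14 days = 84 h
Power = 16.8 kWh ÷ 84 h = 0.2 kW = 200 W

200 W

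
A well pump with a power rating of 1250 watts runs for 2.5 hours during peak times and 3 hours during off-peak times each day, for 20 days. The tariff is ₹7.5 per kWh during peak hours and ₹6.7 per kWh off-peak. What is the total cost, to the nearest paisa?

Peak energy = 1.25 kW × 2.5 h × 20 = 62.5 kWh
Off-peak energy = 1.25 kW × 3 h × 20 = 75 kWh
Cost = 62.5 × ₹7.5 + 75 × ₹6.7 = ₹468.75 + ₹502.5 = ₹971.25

₹971.25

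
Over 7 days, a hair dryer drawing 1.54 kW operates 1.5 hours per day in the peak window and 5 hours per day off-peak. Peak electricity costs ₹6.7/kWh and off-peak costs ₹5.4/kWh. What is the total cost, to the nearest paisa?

Peak energy = 1.54 kW × 1.5 h × 7 = 16.17 kWh
Off-peak energy = 1.54 kW × 5 h × 7 = 53.9 kWh
Cost = 16.17 × ₹6.7 + 53.9 × ₹5.4 = ₹108.339 + ₹291.06 = ₹399.40

₹399.40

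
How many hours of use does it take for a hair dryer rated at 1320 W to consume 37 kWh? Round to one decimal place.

28.0 h

Hours = 37 kWh ÷ 1.32 kW = 28.0 h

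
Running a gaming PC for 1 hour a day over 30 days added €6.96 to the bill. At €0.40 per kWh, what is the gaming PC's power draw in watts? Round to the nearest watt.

Energy = €6.96 ÷ €0.40/kWh = 17.4 kWh
Runtime = 1 h/day × 30 days = 30 h
Power = 17.4 kWh ÷ 30 h = 0.58 kW = 580 W

580 W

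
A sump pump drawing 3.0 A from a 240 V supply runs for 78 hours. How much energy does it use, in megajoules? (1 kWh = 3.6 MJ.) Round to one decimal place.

Power = 3.0 A × 240 V = 720 W = 0.72 kW
Energy = 0.72 kW × 78 h = 56.16 kWh
= 56.16 × 3.6 MJ = 202.2 MJ

202.2 MJ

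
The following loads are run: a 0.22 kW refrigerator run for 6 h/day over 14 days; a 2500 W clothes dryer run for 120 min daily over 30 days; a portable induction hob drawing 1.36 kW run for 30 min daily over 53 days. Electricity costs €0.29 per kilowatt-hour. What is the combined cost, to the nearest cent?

€59.31

refrigerator: Runtime = 6 h/day × 14 days = 84 h
refrigerator: 0.22 kW × 84 h = 18.48 kWh
clothes dryer: Runtime = 120 min × 30 = 3600 min = 60 h
clothes dryer: 2.5 kW × 60 h = 150 kWh
portable induction hob: Runtime = 30 min × 53 = 1590 min = 26.5 h
portable induction hob: 1.36 kW × 26.5 h = 36.04 kWh
Total energy = 204.52 kWh
Cost = 204.52 × €0.29 = €59.31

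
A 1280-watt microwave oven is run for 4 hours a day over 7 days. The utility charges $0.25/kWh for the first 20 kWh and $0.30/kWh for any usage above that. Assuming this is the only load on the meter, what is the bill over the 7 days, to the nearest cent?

Runtime = 4 h/day × 7 days = 28 h
Energy = 1.28 kW × 28 h = 35.84 kWh
Tier 1 (0–20 kWh): 20 × $0.25 = $5
Above 20 kWh: 15.84 × $0.30 = $4.752
Bill = $9.75

$9.75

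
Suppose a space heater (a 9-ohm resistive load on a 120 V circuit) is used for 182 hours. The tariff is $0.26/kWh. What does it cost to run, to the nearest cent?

Power = V²/R = 120²/9 = 1600 W = 1.6 kW
Energy = 1.6 kW × 182 h = 291.2 kWh
Cost = 291.2 kWh × $0.26/kWh = $75.71

$75.71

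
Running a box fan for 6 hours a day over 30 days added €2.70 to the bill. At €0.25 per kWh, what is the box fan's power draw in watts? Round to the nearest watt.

Energy = €2.70 ÷ €0.25/kWh = 10.8 kWh
Runtime = 6 h/day × 30 days = 180 h
Power = 10.8 kWh ÷ 180 h = 0.06 kW = 60 W

60 W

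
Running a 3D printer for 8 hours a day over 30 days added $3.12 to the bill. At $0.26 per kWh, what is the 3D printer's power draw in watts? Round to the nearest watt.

Energy = $3.12 ÷ $0.26/kWh = 12 kWh
Runtime = 8 h/day × 30 days = 240 h
Power = 12 kWh ÷ 240 h = 0.05 kW = 50 W

50 W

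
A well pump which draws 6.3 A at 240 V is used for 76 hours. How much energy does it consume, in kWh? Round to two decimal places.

Power = 6.3 A × 240 V = 1512 W = 1.512 kW
Energy = 1.512 kW × 76 h = 114.912 kWh ≈ 114.91 kWh

114.91 kWh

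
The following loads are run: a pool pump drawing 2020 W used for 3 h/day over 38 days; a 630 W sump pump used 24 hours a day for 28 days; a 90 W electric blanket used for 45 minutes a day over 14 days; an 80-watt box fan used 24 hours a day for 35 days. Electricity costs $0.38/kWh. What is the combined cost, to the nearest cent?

$274.28

pool pump: Runtime = 3 h/day × 38 days = 114 h
pool pump: 2.02 kW × 114 h = 230.28 kWh
sump pump: Runtime = 24 h × 28 = 672 h
sump pump: 0.63 kW × 672 h = 423.36 kWh
electric blanket: Runtime = 45 min × 14 = 630 min = 10.5 h
electric blanket: 0.09 kW × 10.5 h = 0.945 kWh
box fan: Runtime = 24 h × 35 = 840 h
box fan: 0.08 kW × 840 h = 67.2 kWh
Total energy = 721.785 kWh
Cost = 721.785 × $0.38 = $274.28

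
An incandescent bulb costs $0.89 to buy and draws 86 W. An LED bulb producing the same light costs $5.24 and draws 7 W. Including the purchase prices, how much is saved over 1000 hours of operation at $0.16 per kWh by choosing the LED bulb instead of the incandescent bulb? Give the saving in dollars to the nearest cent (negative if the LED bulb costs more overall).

$8.29

incandescent bulb: $0.89 + (86/1000) kW × 1000 h × $0.16 = $0.89 + $13.76 = $14.65
LED bulb: $5.24 + (7/1000) kW × 1000 h × $0.16 = $5.24 + $1.12 = $6.36
Saving = $14.65 − $6.36 = $8.29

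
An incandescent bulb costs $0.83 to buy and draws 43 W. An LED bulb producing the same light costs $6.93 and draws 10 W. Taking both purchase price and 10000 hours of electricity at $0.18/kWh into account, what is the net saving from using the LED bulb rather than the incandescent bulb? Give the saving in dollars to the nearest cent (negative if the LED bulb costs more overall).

$53.30

incandescent bulb: $0.83 + (43/1000) kW × 10000 h × $0.18 = $0.83 + $77.4 = $78.23
LED bulb: $6.93 + (10/1000) kW × 10000 h × $0.18 = $6.93 + $18 = $24.93
Saving = $78.23 − $24.93 = $53.3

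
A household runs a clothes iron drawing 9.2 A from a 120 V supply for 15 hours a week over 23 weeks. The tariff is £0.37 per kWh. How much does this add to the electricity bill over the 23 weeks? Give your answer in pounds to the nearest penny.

£140.93

Power = 9.2 A × 120 V = 1104 W = 1.104 kW
Runtime = 15 h/week × 23 weeks = 345 h
Energy = 1.104 kW × 345 h = 380.88 kWh
Cost = 380.88 kWh × £0.37/kWh = £140.93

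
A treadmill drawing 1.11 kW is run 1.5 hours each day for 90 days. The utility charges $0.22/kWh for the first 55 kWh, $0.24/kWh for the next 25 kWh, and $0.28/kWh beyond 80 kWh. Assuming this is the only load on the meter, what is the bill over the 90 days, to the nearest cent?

$37.66

Runtime = 1.5 h/day × 90 days = 135 h
Energy = 1.11 kW × 135 h = 149.85 kWh
Tier 1 (0–55 kWh): 55 × $0.22 = $12.1
Tier 2 (55–80 kWh): 25 × $0.24 = $6
Above 80 kWh: 69.85 × $0.28 = $19.558
Bill = $37.66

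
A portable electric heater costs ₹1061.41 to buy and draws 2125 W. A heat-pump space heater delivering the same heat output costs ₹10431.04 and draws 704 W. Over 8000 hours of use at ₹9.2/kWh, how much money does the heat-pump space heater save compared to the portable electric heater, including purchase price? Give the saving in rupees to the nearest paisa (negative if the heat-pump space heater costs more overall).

portable electric heater: ₹1061.41 + (2125/1000) kW × 8000 h × ₹9.2 = ₹1061.41 + ₹156400 = ₹157461.41
heat-pump space heater: ₹10431.04 + (704/1000) kW × 8000 h × ₹9.2 = ₹10431.04 + ₹51814.4 = ₹62245.44
Saving = ₹157461.41 − ₹62245.44 = ₹95215.97

₹95215.97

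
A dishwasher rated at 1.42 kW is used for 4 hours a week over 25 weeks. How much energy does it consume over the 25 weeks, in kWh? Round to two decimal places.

142.00 kWh

Runtime = 4 h/week × 25 weeks = 100 h
Energy = 1.42 kW × 100 h = 142 kWh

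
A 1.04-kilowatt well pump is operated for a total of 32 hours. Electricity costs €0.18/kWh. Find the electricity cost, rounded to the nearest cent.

Energy = 1.04 kW × 32 h = 33.28 kWh
Cost = 33.28 kWh × €0.18/kWh = €5.99

€5.99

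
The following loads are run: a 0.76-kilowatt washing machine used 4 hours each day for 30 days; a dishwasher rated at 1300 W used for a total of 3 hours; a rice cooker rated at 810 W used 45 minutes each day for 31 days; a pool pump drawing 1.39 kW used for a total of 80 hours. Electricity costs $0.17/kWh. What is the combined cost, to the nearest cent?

$38.27

washing machine: Runtime = 4 h/day × 30 days = 120 h
washing machine: 0.76 kW × 120 h = 91.2 kWh
dishwasher: 1.3 kW × 3 h = 3.9 kWh
rice cooker: Runtime = 45 min × 31 = 1395 min = 23.25 h
rice cooker: 0.81 kW × 23.25 h = 18.8325 kWh
pool pump: 1.39 kW × 80 h = 111.2 kWh
Total energy = 225.1325 kWh
Cost = 225.1325 × $0.17 = $38.27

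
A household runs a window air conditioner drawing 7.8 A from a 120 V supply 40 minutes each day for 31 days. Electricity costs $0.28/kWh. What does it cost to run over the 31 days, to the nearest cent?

$5.42

Power = 7.8 A × 120 V = 936 W = 0.936 kW
Runtime = 40 min × 31 = 1240 min = 20.666666… h
Energy = 0.936 kW × 20.666666… h = 19.344 kWh
Cost = 19.344 kWh × $0.28/kWh = $5.42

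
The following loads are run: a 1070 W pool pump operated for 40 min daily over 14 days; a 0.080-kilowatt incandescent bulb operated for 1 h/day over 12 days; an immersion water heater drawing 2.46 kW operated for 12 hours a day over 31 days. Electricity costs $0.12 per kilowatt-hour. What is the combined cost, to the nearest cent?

pool pump: Runtime = 40 min × 14 = 560 min = 9.333333… h
pool pump: 1.07 kW × 9.333333… h = 9.986666… kWh
incandescent bulb: Runtime = 1 h/day × 12 days = 12 h
incandescent bulb: 0.08 kW × 12 h = 0.96 kWh
immersion water heater: Runtime = 12 h/day × 31 days = 372 h
immersion water heater: 2.46 kW × 372 h = 915.12 kWh
Total energy = 926.066666… kWh
Cost = 926.066666… × $0.12 = $111.13

$111.13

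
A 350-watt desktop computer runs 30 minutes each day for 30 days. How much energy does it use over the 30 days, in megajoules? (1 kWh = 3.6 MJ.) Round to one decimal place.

Runtime = 30 min × 30 = 900 min = 15 h
Energy = 0.35 kW × 15 h = 5.25 kWh
= 5.25 × 3.6 MJ = 18.9 MJ

18.9 MJ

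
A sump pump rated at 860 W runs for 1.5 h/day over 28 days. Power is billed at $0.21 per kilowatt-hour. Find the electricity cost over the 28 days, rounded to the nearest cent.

$7.59

Runtime = 1.5 h/day × 28 days = 42 h
Energy = 0.86 kW × 42 h = 36.12 kWh
Cost = 36.12 kWh × $0.21/kWh = $7.59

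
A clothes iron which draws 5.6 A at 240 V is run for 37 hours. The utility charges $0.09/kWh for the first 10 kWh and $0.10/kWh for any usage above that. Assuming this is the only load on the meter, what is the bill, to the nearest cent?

Power = 5.6 A × 240 V = 1344 W = 1.344 kW
Energy = 1.344 kW × 37 h = 49.728 kWh
Tier 1 (0–10 kWh): 10 × $0.09 = $0.9
Above 10 kWh: 39.728 × $0.10 = $3.9728
Bill = $4.87

$4.87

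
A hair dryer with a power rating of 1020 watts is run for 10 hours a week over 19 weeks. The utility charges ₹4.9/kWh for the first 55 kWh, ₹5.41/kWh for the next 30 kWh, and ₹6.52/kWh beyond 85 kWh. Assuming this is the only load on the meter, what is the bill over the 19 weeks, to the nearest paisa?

₹1141.18

Runtime = 10 h/week × 19 weeks = 190 h
Energy = 1.02 kW × 190 h = 193.8 kWh
Tier 1 (0–55 kWh): 55 × ₹4.9 = ₹269.5
Tier 2 (55–85 kWh): 30 × ₹5.41 = ₹162.3
Above 85 kWh: 108.8 × ₹6.52 = ₹709.376
Bill = ₹1141.18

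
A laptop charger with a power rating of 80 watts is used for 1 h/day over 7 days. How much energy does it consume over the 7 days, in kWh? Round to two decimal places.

0.56 kWh

Runtime = 1 h/day × 7 days = 7 h
Energy = 0.08 kW × 7 h = 0.56 kWh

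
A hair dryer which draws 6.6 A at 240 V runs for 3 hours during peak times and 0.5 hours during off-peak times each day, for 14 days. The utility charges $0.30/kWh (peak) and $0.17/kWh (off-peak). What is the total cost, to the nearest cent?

$21.84

Power = 6.6 A × 240 V = 1584 W = 1.584 kW
Peak energy = 1.584 kW × 3 h × 14 = 66.528 kWh
Off-peak energy = 1.584 kW × 0.5 h × 14 = 11.088 kWh
Cost = 66.528 × $0.30 + 11.088 × $0.17 = $19.9584 + $1.88496 = $21.84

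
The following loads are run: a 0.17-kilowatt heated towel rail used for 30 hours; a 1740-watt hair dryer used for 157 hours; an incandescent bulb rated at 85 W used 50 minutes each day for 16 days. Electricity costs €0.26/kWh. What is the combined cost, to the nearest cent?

heated towel rail: 0.17 kW × 30 h = 5.1 kWh
hair dryer: 1.74 kW × 157 h = 273.18 kWh
incandescent bulb: Runtime = 50 min × 16 = 800 min = 13.333333… h
incandescent bulb: 0.085 kW × 13.333333… h = 1.133333… kWh
Total energy = 279.413333… kWh
Cost = 279.413333… × €0.26 = €72.65

€72.65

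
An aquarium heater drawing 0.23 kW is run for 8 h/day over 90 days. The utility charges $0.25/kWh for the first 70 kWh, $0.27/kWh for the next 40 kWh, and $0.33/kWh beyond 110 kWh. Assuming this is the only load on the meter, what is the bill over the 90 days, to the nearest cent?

Runtime = 8 h/day × 90 days = 720 h
Energy = 0.23 kW × 720 h = 165.6 kWh
Tier 1 (0–70 kWh): 70 × $0.25 = $17.5
Tier 2 (70–110 kWh): 40 × $0.27 = $10.8
Above 110 kWh: 55.6 × $0.33 = $18.348
Bill = $46.65

$46.65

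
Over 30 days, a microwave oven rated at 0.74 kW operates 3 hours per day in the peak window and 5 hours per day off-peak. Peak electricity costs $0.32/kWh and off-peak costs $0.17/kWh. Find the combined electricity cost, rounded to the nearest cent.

$40.18

Peak energy = 0.74 kW × 3 h × 30 = 66.6 kWh
Off-peak energy = 0.74 kW × 5 h × 30 = 111 kWh
Cost = 66.6 × $0.32 + 111 × $0.17 = $21.312 + $18.87 = $40.18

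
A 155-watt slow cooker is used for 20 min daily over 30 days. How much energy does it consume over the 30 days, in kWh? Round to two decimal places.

1.55 kWh

Runtime = 20 min × 30 = 600 min = 10 h
Energy = 0.155 kW × 10 h = 1.55 kWh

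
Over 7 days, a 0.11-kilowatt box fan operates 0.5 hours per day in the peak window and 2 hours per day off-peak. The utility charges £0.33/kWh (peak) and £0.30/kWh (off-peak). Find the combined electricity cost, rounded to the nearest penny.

Peak energy = 0.11 kW × 0.5 h × 7 = 0.385 kWh
Off-peak energy = 0.11 kW × 2 h × 7 = 1.54 kWh
Cost = 0.385 × £0.33 + 1.54 × £0.30 = £0.12705 + £0.462 = £0.59

£0.59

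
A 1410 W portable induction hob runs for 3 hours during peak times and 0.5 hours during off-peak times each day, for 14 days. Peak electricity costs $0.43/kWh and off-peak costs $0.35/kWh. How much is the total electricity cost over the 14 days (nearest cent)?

$28.92

Peak energy = 1.41 kW × 3 h × 14 = 59.22 kWh
Off-peak energy = 1.41 kW × 0.5 h × 14 = 9.87 kWh
Cost = 59.22 × $0.43 + 9.87 × $0.35 = $25.4646 + $3.4545 = $28.92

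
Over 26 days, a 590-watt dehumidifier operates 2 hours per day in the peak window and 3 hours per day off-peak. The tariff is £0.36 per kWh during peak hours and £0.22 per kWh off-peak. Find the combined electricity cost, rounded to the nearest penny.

Peak energy = 0.59 kW × 2 h × 26 = 30.68 kWh
Off-peak energy = 0.59 kW × 3 h × 26 = 46.02 kWh
Cost = 30.68 × £0.36 + 46.02 × £0.22 = £11.0448 + £10.1244 = £21.17

£21.17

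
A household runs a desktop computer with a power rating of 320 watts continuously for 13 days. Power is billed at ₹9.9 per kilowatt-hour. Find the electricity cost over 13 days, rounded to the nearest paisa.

₹988.42

Runtime = 24 h × 13 = 312 h
Energy = 0.32 kW × 312 h = 99.84 kWh
Cost = 99.84 kWh × ₹9.9/kWh = ₹988.42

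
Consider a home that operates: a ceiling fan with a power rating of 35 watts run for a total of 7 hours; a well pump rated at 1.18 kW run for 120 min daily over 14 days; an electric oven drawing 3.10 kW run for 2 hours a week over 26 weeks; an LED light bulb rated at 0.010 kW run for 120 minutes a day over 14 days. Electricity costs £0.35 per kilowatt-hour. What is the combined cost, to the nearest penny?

ceiling fan: 0.035 kW × 7 h = 0.245 kWh
well pump: Runtime = 120 min × 14 = 1680 min = 28 h
well pump: 1.18 kW × 28 h = 33.04 kWh
electric oven: Runtime = 2 h/week × 26 weeks = 52 h
electric oven: 3.1 kW × 52 h = 161.2 kWh
LED light bulb: Runtime = 120 min × 14 = 1680 min = 28 h
LED light bulb: 0.01 kW × 28 h = 0.28 kWh
Total energy = 194.765 kWh
Cost = 194.765 × £0.35 = £68.17

£68.17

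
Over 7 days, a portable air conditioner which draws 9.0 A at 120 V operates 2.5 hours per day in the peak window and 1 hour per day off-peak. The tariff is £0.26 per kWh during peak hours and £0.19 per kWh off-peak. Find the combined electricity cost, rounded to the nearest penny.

£6.35

Power = 9.0 A × 120 V = 1080 W = 1.08 kW
Peak energy = 1.08 kW × 2.5 h × 7 = 18.9 kWh
Off-peak energy = 1.08 kW × 1 h × 7 = 7.56 kWh
Cost = 18.9 × £0.26 + 7.56 × £0.19 = £4.914 + £1.4364 = £6.35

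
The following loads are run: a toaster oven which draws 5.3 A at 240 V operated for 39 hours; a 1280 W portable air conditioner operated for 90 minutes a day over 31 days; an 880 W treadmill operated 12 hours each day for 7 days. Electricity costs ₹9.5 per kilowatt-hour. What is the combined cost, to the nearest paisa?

toaster oven: Power = 5.3 A × 240 V = 1272 W = 1.272 kW
toaster oven: 1.272 kW × 39 h = 49.608 kWh
portable air conditioner: Runtime = 90 min × 31 = 2790 min = 46.5 h
portable air conditioner: 1.28 kW × 46.5 h = 59.52 kWh
treadmill: Runtime = 12 h/day × 7 days = 84 h
treadmill: 0.88 kW × 84 h = 73.92 kWh
Total energy = 183.048 kWh
Cost = 183.048 × ₹9.5 = ₹1738.96

₹1738.96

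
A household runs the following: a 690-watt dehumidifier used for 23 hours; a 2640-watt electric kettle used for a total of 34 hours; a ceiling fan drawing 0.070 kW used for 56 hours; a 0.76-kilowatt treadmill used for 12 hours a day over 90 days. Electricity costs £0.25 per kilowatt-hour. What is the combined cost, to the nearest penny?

dehumidifier: 0.69 kW × 23 h = 15.87 kWh
electric kettle: 2.64 kW × 34 h = 89.76 kWh
ceiling fan: 0.07 kW × 56 h = 3.92 kWh
treadmill: Runtime = 12 h/day × 90 days = 1080 h
treadmill: 0.76 kW × 1080 h = 820.8 kWh
Total energy = 930.35 kWh
Cost = 930.35 × £0.25 = £232.59

£232.59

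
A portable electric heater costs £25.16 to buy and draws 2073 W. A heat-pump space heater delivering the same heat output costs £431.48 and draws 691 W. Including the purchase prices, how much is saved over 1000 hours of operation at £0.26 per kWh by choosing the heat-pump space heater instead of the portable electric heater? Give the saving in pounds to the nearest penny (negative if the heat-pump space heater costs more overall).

-£47.00

portable electric heater: £25.16 + (2073/1000) kW × 1000 h × £0.26 = £25.16 + £538.98 = £564.14
heat-pump space heater: £431.48 + (691/1000) kW × 1000 h × £0.26 = £431.48 + £179.66 = £611.14
Saving = £564.14 − £611.14 = −£47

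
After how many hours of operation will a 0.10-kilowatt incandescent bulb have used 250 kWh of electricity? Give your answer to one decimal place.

Hours = 250 kWh ÷ 0.1 kW = 2500.0 h

2500.0 h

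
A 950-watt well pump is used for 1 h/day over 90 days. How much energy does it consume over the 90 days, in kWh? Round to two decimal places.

Runtime = 1 h/day × 90 days = 90 h
Energy = 0.95 kW × 90 h = 85.5 kWh

85.50 kWh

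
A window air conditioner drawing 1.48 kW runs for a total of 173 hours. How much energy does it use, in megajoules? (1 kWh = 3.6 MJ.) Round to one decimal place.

Energy = 1.48 kW × 173 h = 256.04 kWh
= 256.04 × 3.6 MJ = 921.7 MJ

921.7 MJ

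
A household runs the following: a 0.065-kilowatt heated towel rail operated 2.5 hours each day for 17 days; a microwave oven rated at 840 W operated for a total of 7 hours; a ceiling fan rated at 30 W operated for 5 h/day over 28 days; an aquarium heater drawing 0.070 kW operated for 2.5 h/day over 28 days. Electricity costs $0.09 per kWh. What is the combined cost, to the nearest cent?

heated towel rail: Runtime = 2.5 h/day × 17 days = 42.5 h
heated towel rail: 0.065 kW × 42.5 h = 2.7625 kWh
microwave oven: 0.84 kW × 7 h = 5.88 kWh
ceiling fan: Runtime = 5 h/day × 28 days = 140 h
ceiling fan: 0.03 kW × 140 h = 4.2 kWh
aquarium heater: Runtime = 2.5 h/day × 28 days = 70 h
aquarium heater: 0.07 kW × 70 h = 4.9 kWh
Total energy = 17.7425 kWh
Cost = 17.7425 × $0.09 = $1.60

$1.60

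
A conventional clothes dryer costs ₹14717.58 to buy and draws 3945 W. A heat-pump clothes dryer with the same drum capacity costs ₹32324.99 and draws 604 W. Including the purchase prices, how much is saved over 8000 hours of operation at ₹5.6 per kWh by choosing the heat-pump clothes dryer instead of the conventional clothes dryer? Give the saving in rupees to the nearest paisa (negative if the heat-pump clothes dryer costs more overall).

₹132069.39

conventional clothes dryer: ₹14717.58 + (3945/1000) kW × 8000 h × ₹5.6 = ₹14717.58 + ₹176736 = ₹191453.58
heat-pump clothes dryer: ₹32324.99 + (604/1000) kW × 8000 h × ₹5.6 = ₹32324.99 + ₹27059.2 = ₹59384.19
Saving = ₹191453.58 − ₹59384.19 = ₹132069.39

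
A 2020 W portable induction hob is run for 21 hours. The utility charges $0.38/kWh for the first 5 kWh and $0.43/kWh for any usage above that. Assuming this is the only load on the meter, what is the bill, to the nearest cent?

$17.99

Energy = 2.02 kW × 21 h = 42.42 kWh
Tier 1 (0–5 kWh): 5 × $0.38 = $1.9
Above 5 kWh: 37.42 × $0.43 = $16.0906
Bill = $17.99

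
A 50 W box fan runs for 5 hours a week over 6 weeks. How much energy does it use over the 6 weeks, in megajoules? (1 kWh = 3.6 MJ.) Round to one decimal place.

Runtime = 5 h/week × 6 weeks = 30 h
Energy = 0.05 kW × 30 h = 1.5 kWh
= 1.5 × 3.6 MJ = 5.4 MJ

5.4 MJ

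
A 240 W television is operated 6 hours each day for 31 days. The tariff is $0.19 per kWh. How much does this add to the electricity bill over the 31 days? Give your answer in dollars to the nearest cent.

Runtime = 6 h/day × 31 days = 186 h
Energy = 0.24 kW × 186 h = 44.64 kWh
Cost = 44.64 kWh × $0.19/kWh = $8.48

$8.48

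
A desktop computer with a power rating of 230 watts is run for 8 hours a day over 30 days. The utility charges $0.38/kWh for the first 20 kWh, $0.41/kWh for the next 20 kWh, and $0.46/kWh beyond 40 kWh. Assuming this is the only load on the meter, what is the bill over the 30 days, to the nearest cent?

$22.79

Runtime = 8 h/day × 30 days = 240 h
Energy = 0.23 kW × 240 h = 55.2 kWh
Tier 1 (0–20 kWh): 20 × $0.38 = $7.6
Tier 2 (20–40 kWh): 20 × $0.41 = $8.2
Above 40 kWh: 15.2 × $0.46 = $6.992
Bill = $22.79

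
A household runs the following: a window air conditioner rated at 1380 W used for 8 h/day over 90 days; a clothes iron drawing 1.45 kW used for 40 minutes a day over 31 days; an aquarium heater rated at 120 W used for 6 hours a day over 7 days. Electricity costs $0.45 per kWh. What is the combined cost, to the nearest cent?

window air conditioner: Runtime = 8 h/day × 90 days = 720 h
window air conditioner: 1.38 kW × 720 h = 993.6 kWh
clothes iron: Runtime = 40 min × 31 = 1240 min = 20.666666… h
clothes iron: 1.45 kW × 20.666666… h = 29.966666… kWh
aquarium heater: Runtime = 6 h/day × 7 days = 42 h
aquarium heater: 0.12 kW × 42 h = 5.04 kWh
Total energy = 1028.606666… kWh
Cost = 1028.606666… × $0.45 = $462.87

$462.87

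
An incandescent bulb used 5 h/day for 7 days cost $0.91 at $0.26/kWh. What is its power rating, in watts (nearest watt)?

Energy = $0.91 ÷ $0.26/kWh = 3.5 kWh
Runtime = 5 h/day × 7 days = 35 h
Power = 3.5 kWh ÷ 35 h = 0.1 kW = 100 W

100 W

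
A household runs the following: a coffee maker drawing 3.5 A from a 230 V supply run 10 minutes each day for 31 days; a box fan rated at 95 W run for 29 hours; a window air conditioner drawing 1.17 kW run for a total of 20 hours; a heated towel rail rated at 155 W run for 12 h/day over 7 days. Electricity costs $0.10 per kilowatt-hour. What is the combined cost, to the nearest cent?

$4.33

coffee maker: Power = 3.5 A × 230 V = 805 W = 0.805 kW
coffee maker: Runtime = 10 min × 31 = 310 min = 5.166666… h
coffee maker: 0.805 kW × 5.166666… h = 4.159166… kWh
box fan: 0.095 kW × 29 h = 2.755 kWh
window air conditioner: 1.17 kW × 20 h = 23.4 kWh
heated towel rail: Runtime = 12 h/day × 7 days = 84 h
heated towel rail: 0.155 kW × 84 h = 13.02 kWh
Total energy = 43.334166… kWh
Cost = 43.334166… × $0.10 = $4.33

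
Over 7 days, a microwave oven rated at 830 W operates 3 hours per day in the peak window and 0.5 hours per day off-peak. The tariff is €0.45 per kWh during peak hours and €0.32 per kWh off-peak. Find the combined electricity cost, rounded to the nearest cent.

Peak energy = 0.83 kW × 3 h × 7 = 17.43 kWh
Off-peak energy = 0.83 kW × 0.5 h × 7 = 2.905 kWh
Cost = 17.43 × €0.45 + 2.905 × €0.32 = €7.8435 + €0.9296 = €8.77

€8.77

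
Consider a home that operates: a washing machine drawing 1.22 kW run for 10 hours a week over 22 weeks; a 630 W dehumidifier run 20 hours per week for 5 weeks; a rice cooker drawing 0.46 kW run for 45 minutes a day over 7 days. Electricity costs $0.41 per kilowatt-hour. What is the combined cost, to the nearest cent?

washing machine: Runtime = 10 h/week × 22 weeks = 220 h
washing machine: 1.22 kW × 220 h = 268.4 kWh
dehumidifier: Runtime = 20 h/week × 5 weeks = 100 h
dehumidifier: 0.63 kW × 100 h = 63 kWh
rice cooker: Runtime = 45 min × 7 = 315 min = 5.25 h
rice cooker: 0.46 kW × 5.25 h = 2.415 kWh
Total energy = 333.815 kWh
Cost = 333.815 × $0.41 = $136.86

$136.86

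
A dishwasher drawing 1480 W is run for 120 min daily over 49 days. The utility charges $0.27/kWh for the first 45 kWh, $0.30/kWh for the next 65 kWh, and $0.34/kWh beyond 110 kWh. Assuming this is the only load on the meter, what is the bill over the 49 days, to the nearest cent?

$43.56

Runtime = 120 min × 49 = 5880 min = 98 h
Energy = 1.48 kW × 98 h = 145.04 kWh
Tier 1 (0–45 kWh): 45 × $0.27 = $12.15
Tier 2 (45–110 kWh): 65 × $0.30 = $19.5
Above 110 kWh: 35.04 × $0.34 = $11.9136
Bill = $43.56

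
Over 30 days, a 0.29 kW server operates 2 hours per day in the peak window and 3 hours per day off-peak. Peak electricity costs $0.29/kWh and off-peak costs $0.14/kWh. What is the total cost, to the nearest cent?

Peak energy = 0.29 kW × 2 h × 30 = 17.4 kWh
Off-peak energy = 0.29 kW × 3 h × 30 = 26.1 kWh
Cost = 17.4 × $0.29 + 26.1 × $0.14 = $5.046 + $3.654 = $8.70

$8.70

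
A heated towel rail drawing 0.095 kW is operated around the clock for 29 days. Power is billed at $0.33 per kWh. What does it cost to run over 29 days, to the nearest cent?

Runtime = 24 h × 29 = 696 h
Energy = 0.095 kW × 696 h = 66.12 kWh
Cost = 66.12 kWh × $0.33/kWh = $21.82

$21.82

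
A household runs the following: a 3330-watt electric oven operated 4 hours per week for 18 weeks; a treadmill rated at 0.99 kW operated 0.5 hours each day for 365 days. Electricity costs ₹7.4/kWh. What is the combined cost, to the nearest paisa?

electric oven: Runtime = 4 h/week × 18 weeks = 72 h
electric oven: 3.33 kW × 72 h = 239.76 kWh
treadmill: Runtime = 0.5 h/day × 365 days = 182.5 h
treadmill: 0.99 kW × 182.5 h = 180.675 kWh
Total energy = 420.435 kWh
Cost = 420.435 × ₹7.4 = ₹3111.22

₹3111.22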